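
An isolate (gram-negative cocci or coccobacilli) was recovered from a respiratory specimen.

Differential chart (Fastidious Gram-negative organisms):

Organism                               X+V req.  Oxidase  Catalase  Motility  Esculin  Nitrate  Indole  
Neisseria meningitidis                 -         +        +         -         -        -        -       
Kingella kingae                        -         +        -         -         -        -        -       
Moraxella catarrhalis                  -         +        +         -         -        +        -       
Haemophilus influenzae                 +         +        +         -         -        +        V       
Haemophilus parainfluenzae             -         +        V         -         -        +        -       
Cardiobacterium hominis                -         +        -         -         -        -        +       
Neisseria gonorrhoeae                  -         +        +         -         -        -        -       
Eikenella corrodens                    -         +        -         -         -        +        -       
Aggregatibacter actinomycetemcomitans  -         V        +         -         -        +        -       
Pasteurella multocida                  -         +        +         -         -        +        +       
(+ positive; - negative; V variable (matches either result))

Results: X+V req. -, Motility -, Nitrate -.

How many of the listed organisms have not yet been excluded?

4

X+V req. -: excludes Haemophilus influenzae — 9 left.
Nitrate -: excludes 5 organisms — 4 left.
Motility -: all 4 remaining candidates are consistent.
Still consistent: Cardiobacterium hominis, Kingella kingae, Neisseria gonorrhoeae, Neisseria meningitidis.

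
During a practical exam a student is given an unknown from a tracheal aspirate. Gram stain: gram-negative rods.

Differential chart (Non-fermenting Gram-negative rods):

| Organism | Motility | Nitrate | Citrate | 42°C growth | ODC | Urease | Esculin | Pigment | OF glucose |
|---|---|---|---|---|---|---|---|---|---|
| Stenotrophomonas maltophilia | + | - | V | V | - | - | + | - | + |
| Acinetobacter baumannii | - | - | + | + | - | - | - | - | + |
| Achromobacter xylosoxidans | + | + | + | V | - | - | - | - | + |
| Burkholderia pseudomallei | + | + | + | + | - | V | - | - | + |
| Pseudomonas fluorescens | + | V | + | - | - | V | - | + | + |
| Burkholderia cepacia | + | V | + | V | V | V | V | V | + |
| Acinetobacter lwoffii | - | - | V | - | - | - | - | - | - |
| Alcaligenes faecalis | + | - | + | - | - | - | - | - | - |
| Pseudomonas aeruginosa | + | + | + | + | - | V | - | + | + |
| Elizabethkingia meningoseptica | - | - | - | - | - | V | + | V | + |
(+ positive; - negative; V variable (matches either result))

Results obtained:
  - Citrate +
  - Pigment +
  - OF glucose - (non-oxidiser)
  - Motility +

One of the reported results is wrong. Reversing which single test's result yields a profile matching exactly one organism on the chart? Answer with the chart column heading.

Pigment

As reported, no row in the chart matches all 4 reactions.
Reversing Motility → still no organism matches.
Reversing Pigment (to -) → unique match: Alcaligenes faecalis.
Reversing Citrate → still no organism matches.
Reversing OF glucose → 3 organisms match (not unique).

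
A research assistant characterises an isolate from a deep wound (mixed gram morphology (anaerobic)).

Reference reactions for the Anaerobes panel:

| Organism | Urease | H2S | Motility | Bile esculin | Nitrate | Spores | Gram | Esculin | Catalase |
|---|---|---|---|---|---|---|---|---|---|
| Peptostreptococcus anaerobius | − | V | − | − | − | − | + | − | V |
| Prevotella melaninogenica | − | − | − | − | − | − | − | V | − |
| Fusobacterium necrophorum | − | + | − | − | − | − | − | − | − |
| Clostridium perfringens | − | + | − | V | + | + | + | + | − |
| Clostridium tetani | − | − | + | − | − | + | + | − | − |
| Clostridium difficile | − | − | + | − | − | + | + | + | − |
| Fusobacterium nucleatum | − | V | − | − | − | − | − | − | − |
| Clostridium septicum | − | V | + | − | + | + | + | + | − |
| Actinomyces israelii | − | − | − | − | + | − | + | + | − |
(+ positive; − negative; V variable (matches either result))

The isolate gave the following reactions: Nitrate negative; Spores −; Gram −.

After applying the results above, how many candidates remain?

Spores −: excludes Clostridium perfringens, Clostridium tetani, Clostridium difficile, Clostridium septicum — 5 left.
Gram −: excludes Peptostreptococcus anaerobius, Actinomyces israelii — 3 left.
Nitrate −: all 3 remaining candidates are consistent.
Still consistent: Fusobacterium necrophorum, Fusobacterium nucleatum, Prevotella melaninogenica.

3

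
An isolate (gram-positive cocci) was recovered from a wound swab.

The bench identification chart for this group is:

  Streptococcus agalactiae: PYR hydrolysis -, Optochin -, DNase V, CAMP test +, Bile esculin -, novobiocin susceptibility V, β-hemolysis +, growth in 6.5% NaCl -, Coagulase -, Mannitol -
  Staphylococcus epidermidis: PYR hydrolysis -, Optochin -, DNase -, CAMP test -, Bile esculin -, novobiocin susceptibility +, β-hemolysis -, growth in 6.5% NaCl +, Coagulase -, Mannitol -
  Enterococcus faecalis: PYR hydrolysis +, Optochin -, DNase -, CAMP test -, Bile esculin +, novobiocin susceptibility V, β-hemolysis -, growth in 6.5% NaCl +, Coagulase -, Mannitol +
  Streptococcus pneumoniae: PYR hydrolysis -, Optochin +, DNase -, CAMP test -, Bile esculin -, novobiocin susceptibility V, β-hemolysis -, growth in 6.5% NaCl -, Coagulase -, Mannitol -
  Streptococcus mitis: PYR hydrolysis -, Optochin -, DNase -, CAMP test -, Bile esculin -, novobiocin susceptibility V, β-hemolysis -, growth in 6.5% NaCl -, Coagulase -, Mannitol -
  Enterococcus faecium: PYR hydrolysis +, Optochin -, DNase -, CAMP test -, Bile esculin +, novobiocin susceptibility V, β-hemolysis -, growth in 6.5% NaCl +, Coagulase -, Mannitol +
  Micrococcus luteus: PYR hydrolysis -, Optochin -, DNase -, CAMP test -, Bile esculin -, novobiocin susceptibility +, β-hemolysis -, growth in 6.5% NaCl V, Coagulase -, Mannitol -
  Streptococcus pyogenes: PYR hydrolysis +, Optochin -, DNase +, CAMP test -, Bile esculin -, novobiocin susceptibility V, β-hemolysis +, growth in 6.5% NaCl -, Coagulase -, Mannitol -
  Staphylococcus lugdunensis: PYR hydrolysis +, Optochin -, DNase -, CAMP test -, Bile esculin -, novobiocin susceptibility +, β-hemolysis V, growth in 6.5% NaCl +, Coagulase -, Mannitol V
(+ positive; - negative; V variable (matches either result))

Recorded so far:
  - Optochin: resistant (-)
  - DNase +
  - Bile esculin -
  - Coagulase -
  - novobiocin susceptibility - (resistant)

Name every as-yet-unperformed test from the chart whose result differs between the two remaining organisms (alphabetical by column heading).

CAMP test, PYR hydrolysis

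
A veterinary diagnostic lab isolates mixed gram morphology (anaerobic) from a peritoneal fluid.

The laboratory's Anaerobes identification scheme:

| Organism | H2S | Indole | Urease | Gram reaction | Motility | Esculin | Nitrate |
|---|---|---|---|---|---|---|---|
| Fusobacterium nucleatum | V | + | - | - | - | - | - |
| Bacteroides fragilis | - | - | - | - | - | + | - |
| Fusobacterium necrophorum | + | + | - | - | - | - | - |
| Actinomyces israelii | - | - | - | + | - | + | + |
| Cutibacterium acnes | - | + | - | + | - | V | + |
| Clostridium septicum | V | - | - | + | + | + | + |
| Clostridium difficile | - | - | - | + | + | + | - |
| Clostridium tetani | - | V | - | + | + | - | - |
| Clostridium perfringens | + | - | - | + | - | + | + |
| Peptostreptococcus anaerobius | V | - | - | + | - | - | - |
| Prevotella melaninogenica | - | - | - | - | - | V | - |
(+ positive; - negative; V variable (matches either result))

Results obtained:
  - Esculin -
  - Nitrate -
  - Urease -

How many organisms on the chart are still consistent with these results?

Urease -: all 11 remaining candidates are consistent.
Nitrate -: excludes Actinomyces israelii, Cutibacterium acnes, Clostridium septicum, Clostridium perfringens — 7 left.
Esculin -: excludes Bacteroides fragilis, Clostridium difficile — 5 left.
Still consistent: Clostridium tetani, Fusobacterium necrophorum, Fusobacterium nucleatum, Peptostreptococcus anaerobius, Prevotella melaninogenica.

5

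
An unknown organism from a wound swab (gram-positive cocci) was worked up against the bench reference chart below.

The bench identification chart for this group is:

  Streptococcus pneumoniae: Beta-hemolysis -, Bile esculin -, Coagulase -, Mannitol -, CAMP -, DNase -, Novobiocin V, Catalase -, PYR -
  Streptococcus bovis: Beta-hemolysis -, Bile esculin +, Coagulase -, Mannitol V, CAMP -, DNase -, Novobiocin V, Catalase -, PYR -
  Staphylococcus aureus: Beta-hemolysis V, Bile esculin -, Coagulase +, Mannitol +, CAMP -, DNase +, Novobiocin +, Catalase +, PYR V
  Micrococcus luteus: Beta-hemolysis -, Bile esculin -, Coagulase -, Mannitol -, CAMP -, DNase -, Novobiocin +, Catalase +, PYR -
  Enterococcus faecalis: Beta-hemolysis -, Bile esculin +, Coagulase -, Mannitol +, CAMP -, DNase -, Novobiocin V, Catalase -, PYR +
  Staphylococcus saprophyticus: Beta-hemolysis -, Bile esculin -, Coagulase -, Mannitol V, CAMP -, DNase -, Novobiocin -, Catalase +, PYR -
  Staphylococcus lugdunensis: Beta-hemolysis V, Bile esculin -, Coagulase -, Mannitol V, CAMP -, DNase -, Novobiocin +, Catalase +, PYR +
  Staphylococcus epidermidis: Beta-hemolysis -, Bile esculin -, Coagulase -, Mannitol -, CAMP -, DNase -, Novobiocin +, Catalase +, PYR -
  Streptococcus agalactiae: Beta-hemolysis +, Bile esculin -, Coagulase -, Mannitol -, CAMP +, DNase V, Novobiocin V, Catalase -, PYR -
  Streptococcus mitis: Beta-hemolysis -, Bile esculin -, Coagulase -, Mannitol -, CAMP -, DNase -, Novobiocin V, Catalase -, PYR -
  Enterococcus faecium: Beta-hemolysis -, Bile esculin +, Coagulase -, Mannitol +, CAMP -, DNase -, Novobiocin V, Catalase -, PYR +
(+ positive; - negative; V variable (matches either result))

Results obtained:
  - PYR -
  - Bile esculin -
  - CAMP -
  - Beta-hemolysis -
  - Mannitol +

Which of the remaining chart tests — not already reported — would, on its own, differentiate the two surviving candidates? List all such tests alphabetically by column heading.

Coagulase, DNase, Novobiocin

Beta-hemolysis -: excludes Streptococcus agalactiae — 10 left.
PYR -: excludes Enterococcus faecalis, Staphylococcus lugdunensis, Enterococcus faecium — 7 left.
CAMP -: all 7 remaining candidates are consistent.
Bile esculin -: excludes Streptococcus bovis — 6 left.
Mannitol +: excludes Streptococcus pneumoniae, Micrococcus luteus, Staphylococcus epidermidis, Streptococcus mitis — 2 left.
Two candidates remain: Staphylococcus aureus and Staphylococcus saprophyticus.
  Coagulase: Staphylococcus aureus +, Staphylococcus saprophyticus - — discriminates.
  DNase: Staphylococcus aureus +, Staphylococcus saprophyticus - — discriminates.
  Novobiocin: Staphylococcus aureus +, Staphylococcus saprophyticus - — discriminates.
  Catalase: + vs + — same for both, does not separate.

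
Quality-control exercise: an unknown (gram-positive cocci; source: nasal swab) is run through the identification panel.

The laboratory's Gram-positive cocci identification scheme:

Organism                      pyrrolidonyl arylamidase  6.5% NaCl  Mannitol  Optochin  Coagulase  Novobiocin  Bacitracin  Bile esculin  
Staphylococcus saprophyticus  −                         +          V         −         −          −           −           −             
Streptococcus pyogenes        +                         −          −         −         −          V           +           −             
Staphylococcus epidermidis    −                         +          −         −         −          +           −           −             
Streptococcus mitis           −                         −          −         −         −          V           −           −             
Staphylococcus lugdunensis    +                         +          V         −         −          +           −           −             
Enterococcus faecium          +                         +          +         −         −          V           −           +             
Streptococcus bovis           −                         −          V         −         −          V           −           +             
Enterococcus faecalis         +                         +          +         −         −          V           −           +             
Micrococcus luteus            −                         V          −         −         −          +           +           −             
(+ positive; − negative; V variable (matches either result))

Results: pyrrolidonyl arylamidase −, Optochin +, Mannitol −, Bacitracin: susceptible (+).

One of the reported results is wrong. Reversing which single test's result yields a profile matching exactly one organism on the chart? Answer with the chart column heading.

As reported, no row in the chart matches all 4 reactions.
Reversing Bacitracin → still no organism matches.
Reversing Mannitol → still no organism matches.
Reversing pyrrolidonyl arylamidase → still no organism matches.
Reversing Optochin (to −) → unique match: Micrococcus luteus.

Optochin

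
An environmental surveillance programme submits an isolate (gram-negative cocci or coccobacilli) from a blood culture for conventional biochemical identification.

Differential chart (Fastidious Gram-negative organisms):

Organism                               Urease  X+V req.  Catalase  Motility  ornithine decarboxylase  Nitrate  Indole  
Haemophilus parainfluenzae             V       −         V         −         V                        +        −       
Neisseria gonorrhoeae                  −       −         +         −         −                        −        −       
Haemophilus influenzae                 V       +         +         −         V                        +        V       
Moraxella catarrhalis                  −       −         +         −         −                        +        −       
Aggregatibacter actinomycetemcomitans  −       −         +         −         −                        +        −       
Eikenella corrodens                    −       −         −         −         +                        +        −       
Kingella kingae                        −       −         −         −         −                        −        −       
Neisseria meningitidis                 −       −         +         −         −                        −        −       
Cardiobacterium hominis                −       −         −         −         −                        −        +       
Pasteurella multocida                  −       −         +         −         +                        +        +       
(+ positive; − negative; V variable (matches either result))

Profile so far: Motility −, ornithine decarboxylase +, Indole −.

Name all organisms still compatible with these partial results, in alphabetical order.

Motility −: all 10 remaining candidates are consistent.
Indole −: excludes Cardiobacterium hominis, Pasteurella multocida — 8 left.
ornithine decarboxylase +: excludes 5 organisms — 3 left.

Eikenella corrodens, Haemophilus influenzae, Haemophilus parainfluenzae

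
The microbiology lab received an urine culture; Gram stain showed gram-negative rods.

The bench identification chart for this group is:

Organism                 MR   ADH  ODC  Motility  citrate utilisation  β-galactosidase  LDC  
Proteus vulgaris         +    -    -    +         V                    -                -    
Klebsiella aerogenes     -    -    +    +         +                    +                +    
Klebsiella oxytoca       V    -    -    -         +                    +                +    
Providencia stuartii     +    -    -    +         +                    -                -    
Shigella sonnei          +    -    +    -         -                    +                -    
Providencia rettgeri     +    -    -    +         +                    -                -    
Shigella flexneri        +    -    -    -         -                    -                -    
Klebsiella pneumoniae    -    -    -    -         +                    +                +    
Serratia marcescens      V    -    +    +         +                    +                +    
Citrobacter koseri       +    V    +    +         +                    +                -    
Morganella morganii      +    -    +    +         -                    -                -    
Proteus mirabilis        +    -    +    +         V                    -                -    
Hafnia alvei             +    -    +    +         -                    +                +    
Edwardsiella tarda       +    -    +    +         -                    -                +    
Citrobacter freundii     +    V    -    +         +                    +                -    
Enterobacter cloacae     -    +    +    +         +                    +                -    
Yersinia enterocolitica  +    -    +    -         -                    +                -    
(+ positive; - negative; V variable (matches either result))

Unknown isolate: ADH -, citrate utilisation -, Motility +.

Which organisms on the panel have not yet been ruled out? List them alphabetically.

Edwardsiella tarda, Hafnia alvei, Morganella morganii, Proteus mirabilis, Proteus vulgaris

ADH -: excludes Enterobacter cloacae — 16 left.
Motility +: excludes 5 organisms — 11 left.
citrate utilisation -: excludes 6 organisms — 5 left.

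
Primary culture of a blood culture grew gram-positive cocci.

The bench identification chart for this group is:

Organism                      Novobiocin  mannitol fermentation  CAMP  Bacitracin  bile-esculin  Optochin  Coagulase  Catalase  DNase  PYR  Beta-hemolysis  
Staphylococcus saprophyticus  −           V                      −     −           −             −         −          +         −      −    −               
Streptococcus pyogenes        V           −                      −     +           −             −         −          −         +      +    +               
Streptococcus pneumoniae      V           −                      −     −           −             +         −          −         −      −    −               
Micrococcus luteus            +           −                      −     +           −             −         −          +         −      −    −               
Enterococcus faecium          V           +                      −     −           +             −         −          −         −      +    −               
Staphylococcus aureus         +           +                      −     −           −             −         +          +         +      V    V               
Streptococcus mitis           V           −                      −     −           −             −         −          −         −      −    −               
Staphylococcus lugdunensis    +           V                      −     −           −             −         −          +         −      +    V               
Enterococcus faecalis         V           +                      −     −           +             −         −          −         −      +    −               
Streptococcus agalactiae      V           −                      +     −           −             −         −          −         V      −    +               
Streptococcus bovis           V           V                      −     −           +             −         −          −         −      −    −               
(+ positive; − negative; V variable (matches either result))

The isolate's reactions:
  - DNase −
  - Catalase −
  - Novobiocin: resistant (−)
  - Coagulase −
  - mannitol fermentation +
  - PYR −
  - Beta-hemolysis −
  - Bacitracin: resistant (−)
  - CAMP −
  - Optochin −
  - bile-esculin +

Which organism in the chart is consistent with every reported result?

PYR −: excludes Streptococcus pyogenes, Enterococcus faecium, Staphylococcus lugdunensis, Enterococcus faecalis — 7 left.
mannitol fermentation +: excludes Streptococcus pneumoniae, Micrococcus luteus, Streptococcus mitis, Streptococcus agalactiae — 3 left.
Optochin −: all 3 remaining candidates are consistent.
Beta-hemolysis −: all 3 remaining candidates are consistent.
Catalase −: excludes Staphylococcus saprophyticus, Staphylococcus aureus — 1 left.
Coagulase −: the one remaining candidate is consistent.
bile-esculin +: the one remaining candidate is consistent.
Novobiocin −: the one remaining candidate is consistent.
CAMP −: the one remaining candidate is consistent.
DNase −: the one remaining candidate is consistent.
Bacitracin −: the one remaining candidate is consistent.

Streptococcus bovis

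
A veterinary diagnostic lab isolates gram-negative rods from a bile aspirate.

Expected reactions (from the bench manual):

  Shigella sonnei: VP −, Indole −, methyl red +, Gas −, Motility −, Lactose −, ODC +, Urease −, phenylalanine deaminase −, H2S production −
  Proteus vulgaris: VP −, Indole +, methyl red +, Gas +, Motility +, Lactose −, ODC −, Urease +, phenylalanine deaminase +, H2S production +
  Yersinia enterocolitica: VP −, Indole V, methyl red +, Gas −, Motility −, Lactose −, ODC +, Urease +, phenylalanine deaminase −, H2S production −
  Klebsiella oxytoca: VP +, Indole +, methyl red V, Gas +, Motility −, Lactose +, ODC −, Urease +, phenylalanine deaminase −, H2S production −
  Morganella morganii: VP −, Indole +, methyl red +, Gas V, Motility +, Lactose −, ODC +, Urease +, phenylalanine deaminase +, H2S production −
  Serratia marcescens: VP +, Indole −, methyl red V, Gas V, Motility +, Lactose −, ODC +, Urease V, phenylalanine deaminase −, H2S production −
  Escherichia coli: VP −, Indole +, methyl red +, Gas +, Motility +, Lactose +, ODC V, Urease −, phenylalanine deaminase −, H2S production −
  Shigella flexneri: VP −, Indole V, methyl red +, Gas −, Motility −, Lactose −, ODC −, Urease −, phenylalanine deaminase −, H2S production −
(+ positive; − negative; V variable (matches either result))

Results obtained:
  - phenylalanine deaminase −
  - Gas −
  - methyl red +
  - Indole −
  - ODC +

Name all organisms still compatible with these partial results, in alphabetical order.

Serratia marcescens, Shigella sonnei, Yersinia enterocolitica

Indole −: excludes Proteus vulgaris, Klebsiella oxytoca, Morganella morganii, Escherichia coli — 4 left.
phenylalanine deaminase −: all 4 remaining candidates are consistent.
methyl red +: all 4 remaining candidates are consistent.
Gas −: all 4 remaining candidates are consistent.
ODC +: excludes Shigella flexneri — 3 left.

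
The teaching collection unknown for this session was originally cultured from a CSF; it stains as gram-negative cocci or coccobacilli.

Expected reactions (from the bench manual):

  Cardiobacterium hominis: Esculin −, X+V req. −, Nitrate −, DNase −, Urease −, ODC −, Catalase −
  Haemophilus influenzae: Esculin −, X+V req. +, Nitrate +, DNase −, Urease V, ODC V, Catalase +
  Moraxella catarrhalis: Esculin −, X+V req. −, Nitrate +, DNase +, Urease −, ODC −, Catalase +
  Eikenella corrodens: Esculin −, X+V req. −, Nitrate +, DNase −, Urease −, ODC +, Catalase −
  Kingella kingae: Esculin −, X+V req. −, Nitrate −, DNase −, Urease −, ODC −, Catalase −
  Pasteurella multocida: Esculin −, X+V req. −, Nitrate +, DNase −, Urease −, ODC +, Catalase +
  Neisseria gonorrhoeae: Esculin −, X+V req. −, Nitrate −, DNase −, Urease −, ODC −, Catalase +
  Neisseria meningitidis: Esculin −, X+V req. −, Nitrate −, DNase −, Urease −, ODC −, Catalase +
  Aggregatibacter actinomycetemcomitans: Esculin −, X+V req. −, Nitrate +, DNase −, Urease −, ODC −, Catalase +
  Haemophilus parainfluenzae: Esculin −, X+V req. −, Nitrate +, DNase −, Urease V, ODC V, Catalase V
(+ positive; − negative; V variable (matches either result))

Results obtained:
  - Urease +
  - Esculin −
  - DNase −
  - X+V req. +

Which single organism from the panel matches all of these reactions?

Haemophilus influenzae

Urease +: excludes 8 organisms — 2 left.
Esculin −: all 2 remaining candidates are consistent.
X+V req. +: excludes Haemophilus parainfluenzae — 1 left.
DNase −: the one remaining candidate is consistent.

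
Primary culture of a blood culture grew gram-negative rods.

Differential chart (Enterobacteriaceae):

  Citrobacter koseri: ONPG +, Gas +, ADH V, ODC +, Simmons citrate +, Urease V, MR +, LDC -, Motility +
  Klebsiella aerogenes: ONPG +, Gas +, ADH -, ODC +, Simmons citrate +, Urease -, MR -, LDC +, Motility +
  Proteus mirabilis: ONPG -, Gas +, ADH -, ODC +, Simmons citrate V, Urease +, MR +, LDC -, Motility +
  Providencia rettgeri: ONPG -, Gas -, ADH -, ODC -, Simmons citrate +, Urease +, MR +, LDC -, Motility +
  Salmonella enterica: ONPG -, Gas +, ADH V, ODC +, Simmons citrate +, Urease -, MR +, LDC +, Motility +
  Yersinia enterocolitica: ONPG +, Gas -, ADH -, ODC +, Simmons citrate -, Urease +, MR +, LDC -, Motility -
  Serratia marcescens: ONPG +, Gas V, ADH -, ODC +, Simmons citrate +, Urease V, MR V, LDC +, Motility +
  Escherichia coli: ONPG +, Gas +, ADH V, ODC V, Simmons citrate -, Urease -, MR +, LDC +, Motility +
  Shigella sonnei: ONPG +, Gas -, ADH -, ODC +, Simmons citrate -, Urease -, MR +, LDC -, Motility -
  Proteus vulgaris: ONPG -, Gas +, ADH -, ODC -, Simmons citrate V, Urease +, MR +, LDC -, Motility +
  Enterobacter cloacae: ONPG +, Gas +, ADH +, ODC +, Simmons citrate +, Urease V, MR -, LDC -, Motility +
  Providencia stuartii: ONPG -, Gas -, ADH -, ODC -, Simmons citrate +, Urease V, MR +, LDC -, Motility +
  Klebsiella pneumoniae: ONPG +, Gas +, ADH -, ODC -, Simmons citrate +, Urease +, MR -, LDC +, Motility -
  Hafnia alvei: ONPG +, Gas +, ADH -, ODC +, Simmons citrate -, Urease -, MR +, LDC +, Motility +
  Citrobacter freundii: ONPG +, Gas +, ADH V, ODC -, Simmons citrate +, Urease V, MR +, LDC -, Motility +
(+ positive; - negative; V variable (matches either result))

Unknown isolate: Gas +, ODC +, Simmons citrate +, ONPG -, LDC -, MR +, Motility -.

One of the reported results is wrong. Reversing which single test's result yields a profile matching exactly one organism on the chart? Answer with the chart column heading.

As reported, no row in the chart matches all 7 reactions.
Reversing Gas → still no organism matches.
Reversing Simmons citrate → still no organism matches.
Reversing LDC → still no organism matches.
Reversing Motility (to +) → unique match: Proteus mirabilis.
Reversing ODC → still no organism matches.
Reversing ONPG → still no organism matches.
Reversing MR → still no organism matches.

Motility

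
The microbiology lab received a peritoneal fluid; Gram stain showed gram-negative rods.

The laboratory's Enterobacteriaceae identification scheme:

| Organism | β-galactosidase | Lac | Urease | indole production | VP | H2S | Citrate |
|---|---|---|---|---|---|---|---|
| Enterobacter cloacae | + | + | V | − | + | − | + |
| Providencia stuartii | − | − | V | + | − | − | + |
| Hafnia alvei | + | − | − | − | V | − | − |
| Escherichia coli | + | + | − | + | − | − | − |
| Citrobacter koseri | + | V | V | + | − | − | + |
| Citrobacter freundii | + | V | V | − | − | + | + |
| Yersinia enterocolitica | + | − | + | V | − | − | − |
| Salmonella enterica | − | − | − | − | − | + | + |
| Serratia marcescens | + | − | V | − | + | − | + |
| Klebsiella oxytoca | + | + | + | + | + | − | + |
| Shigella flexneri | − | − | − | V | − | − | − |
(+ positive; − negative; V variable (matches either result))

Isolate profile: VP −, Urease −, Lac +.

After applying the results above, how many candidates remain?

VP −: excludes Enterobacter cloacae, Serratia marcescens, Klebsiella oxytoca — 8 left.
Lac +: excludes 5 organisms — 3 left.
Urease −: all 3 remaining candidates are consistent.
Still consistent: Citrobacter freundii, Citrobacter koseri, Escherichia coli.

3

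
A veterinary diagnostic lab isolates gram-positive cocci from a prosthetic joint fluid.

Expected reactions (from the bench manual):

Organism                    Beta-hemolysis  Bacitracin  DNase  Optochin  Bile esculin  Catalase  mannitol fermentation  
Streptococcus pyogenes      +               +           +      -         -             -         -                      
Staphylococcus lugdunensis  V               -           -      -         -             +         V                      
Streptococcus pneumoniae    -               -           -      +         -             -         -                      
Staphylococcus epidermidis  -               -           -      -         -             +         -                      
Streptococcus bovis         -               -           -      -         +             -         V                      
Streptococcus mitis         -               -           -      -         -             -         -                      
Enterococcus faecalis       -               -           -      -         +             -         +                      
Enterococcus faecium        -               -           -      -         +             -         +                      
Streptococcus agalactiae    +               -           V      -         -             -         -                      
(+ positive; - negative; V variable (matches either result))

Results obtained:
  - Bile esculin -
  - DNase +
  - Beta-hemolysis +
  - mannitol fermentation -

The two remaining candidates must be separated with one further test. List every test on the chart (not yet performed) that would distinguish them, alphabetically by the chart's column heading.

mannitol fermentation -: excludes Enterococcus faecalis, Enterococcus faecium — 7 left.
Bile esculin -: excludes Streptococcus bovis — 6 left.
Beta-hemolysis +: excludes Streptococcus pneumoniae, Staphylococcus epidermidis, Streptococcus mitis — 3 left.
DNase +: excludes Staphylococcus lugdunensis — 2 left.
Two candidates remain: Streptococcus agalactiae and Streptococcus pyogenes.
  Bacitracin: Streptococcus agalactiae -, Streptococcus pyogenes + — discriminates.
  Optochin: - vs - — same for both, does not separate.
  Catalase: - vs - — same for both, does not separate.

Bacitracin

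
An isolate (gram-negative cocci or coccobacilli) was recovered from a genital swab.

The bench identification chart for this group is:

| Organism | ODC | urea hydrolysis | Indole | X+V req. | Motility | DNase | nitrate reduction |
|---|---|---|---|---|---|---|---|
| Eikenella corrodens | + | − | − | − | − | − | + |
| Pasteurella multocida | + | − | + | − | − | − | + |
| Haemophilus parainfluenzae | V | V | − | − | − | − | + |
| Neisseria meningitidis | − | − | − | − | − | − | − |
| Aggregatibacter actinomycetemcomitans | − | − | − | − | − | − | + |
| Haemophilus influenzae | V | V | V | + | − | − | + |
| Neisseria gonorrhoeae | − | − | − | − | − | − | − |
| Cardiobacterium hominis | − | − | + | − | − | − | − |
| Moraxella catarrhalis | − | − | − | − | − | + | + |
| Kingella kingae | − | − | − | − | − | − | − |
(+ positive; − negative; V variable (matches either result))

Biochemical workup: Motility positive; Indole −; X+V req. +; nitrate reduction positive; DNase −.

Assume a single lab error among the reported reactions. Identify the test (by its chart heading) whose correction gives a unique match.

As reported, no row in the chart matches all 5 reactions.
Reversing nitrate reduction → still no organism matches.
Reversing Motility (to −) → unique match: Haemophilus influenzae.
Reversing Indole → still no organism matches.
Reversing X+V req. → still no organism matches.
Reversing DNase → still no organism matches.

Motility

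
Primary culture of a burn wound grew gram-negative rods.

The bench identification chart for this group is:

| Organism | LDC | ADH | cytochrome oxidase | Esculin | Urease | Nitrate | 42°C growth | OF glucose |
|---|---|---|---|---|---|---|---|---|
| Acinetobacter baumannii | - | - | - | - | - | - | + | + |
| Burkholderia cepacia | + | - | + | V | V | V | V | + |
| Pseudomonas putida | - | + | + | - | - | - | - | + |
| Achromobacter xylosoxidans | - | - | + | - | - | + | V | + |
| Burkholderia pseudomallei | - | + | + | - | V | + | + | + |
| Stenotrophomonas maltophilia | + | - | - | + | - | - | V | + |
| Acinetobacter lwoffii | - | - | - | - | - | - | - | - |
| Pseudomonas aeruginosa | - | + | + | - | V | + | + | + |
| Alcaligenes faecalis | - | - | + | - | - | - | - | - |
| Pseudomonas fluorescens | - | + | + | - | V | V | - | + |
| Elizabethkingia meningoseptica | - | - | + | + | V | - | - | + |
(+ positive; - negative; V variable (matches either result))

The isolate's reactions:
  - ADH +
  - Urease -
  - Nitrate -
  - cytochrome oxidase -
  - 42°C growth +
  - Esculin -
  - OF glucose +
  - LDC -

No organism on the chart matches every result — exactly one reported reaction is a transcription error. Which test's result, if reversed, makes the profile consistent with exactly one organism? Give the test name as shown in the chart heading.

ADH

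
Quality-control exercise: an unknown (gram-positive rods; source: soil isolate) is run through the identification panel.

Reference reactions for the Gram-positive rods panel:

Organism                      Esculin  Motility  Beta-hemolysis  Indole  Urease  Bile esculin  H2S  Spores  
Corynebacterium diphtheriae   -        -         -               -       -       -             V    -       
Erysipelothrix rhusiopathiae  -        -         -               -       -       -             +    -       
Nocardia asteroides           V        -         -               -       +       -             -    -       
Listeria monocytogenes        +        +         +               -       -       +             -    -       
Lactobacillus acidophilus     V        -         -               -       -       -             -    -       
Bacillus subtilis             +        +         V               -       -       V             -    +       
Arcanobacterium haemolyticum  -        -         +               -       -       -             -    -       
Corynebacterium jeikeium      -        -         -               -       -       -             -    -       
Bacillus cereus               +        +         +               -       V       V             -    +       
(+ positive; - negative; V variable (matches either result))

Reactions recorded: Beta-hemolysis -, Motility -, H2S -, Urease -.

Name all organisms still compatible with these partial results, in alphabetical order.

Beta-hemolysis -: excludes Listeria monocytogenes, Arcanobacterium haemolyticum, Bacillus cereus — 6 left.
Motility -: excludes Bacillus subtilis — 5 left.
Urease -: excludes Nocardia asteroides — 4 left.
H2S -: excludes Erysipelothrix rhusiopathiae — 3 left.

Corynebacterium diphtheriae, Corynebacterium jeikeium, Lactobacillus acidophilus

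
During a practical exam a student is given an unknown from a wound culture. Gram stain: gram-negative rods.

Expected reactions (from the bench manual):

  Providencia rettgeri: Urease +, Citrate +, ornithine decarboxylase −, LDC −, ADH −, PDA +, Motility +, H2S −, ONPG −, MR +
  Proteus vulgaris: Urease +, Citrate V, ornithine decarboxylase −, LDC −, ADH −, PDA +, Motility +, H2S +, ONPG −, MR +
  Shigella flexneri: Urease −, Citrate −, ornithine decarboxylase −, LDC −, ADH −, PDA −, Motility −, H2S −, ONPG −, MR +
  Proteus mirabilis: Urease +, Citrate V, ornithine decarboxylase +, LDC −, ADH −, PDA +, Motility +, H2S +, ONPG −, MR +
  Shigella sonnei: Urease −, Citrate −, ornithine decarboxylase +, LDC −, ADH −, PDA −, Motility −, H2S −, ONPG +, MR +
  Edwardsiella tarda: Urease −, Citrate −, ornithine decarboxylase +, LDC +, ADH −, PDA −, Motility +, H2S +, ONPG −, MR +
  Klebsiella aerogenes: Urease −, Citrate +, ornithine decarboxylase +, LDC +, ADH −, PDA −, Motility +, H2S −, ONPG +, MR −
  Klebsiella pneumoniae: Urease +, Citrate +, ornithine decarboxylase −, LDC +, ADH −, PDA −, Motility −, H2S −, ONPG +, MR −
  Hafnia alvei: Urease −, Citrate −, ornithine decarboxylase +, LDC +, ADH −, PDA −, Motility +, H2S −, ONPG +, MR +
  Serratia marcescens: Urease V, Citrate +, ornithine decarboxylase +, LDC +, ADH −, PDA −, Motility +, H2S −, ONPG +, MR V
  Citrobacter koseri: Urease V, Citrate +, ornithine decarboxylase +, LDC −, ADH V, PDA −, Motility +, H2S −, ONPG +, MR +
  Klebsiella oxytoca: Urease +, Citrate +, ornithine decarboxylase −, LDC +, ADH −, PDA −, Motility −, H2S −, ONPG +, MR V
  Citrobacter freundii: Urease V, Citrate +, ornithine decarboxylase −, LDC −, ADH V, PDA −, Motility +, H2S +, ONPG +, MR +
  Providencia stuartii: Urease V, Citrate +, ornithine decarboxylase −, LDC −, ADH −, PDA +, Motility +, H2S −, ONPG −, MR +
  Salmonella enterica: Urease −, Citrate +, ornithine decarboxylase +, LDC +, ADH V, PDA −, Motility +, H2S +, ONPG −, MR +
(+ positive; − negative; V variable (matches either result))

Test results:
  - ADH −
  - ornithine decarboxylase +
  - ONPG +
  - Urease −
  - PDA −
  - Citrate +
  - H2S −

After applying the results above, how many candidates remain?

ONPG +: excludes 7 organisms — 8 left.
ADH −: all 8 remaining candidates are consistent.
H2S −: excludes Citrobacter freundii — 7 left.
ornithine decarboxylase +: excludes Klebsiella pneumoniae, Klebsiella oxytoca — 5 left.
Urease −: all 5 remaining candidates are consistent.
PDA −: all 5 remaining candidates are consistent.
Citrate +: excludes Shigella sonnei, Hafnia alvei — 3 left.
Still consistent: Citrobacter koseri, Klebsiella aerogenes, Serratia marcescens.

3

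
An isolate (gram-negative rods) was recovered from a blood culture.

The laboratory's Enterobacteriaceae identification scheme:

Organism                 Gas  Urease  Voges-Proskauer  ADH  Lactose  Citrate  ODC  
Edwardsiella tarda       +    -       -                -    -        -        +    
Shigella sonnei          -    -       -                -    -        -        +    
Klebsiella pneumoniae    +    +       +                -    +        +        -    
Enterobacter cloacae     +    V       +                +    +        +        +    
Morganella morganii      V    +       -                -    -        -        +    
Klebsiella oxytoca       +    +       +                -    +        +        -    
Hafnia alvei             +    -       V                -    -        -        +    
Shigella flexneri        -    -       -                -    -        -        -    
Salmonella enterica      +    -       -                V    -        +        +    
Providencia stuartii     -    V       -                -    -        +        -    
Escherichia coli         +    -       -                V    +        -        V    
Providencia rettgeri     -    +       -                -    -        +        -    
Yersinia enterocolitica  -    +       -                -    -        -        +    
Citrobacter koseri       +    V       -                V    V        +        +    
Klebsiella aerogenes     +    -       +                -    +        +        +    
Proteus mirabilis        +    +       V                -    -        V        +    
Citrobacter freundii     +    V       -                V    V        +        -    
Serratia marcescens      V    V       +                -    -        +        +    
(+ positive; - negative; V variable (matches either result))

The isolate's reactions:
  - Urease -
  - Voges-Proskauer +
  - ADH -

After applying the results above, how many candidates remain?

3

Voges-Proskauer +: excludes 11 organisms — 7 left.
Urease -: excludes Klebsiella pneumoniae, Klebsiella oxytoca, Proteus mirabilis — 4 left.
ADH -: excludes Enterobacter cloacae — 3 left.
Still consistent: Hafnia alvei, Klebsiella aerogenes, Serratia marcescens.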